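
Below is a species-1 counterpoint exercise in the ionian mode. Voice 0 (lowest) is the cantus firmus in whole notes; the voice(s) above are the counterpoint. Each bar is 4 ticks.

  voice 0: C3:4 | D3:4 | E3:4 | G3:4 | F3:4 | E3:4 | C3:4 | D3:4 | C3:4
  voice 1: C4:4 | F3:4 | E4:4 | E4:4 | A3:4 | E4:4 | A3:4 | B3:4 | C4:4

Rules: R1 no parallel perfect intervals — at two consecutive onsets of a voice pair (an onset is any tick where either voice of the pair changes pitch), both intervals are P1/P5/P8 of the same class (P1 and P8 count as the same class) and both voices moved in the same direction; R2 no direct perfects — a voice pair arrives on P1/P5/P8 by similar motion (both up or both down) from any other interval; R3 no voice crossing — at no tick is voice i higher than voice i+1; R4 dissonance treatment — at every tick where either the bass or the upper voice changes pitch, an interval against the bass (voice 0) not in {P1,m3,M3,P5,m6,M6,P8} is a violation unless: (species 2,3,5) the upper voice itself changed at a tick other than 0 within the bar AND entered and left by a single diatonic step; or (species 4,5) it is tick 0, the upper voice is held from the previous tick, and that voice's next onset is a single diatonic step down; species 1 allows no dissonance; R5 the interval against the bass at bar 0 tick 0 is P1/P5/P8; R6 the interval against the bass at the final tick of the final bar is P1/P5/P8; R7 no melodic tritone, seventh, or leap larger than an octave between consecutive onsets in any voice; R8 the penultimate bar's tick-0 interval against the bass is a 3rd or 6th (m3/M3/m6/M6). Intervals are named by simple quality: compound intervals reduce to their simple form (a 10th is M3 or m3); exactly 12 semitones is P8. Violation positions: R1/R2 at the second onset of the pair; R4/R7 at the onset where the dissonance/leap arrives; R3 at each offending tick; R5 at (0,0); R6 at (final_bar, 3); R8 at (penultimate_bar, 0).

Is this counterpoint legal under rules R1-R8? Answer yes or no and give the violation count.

No (2 violations)

bar 0: v0=C3 v1=C4 (P8)
bar 1: v0=D3 v1=F3 (m3)
bar 2: v0=E3 v1=E4 (P8)
bar 3: v0=G3 v1=E4 (M6)
bar 4: v0=F3 v1=A3 (M3)
bar 5: v0=E3 v1=E4 (P8)
bar 6: v0=C3 v1=A3 (M6)
bar 7: v0=D3 v1=B3 (M6)
bar 8: v0=C3 v1=C4 (P8)
  R2 @ bar2.0: D3/F3 m3 -> E3/E4 P8 similar
  R7 @ bar2.0: F3->E4 leap 11st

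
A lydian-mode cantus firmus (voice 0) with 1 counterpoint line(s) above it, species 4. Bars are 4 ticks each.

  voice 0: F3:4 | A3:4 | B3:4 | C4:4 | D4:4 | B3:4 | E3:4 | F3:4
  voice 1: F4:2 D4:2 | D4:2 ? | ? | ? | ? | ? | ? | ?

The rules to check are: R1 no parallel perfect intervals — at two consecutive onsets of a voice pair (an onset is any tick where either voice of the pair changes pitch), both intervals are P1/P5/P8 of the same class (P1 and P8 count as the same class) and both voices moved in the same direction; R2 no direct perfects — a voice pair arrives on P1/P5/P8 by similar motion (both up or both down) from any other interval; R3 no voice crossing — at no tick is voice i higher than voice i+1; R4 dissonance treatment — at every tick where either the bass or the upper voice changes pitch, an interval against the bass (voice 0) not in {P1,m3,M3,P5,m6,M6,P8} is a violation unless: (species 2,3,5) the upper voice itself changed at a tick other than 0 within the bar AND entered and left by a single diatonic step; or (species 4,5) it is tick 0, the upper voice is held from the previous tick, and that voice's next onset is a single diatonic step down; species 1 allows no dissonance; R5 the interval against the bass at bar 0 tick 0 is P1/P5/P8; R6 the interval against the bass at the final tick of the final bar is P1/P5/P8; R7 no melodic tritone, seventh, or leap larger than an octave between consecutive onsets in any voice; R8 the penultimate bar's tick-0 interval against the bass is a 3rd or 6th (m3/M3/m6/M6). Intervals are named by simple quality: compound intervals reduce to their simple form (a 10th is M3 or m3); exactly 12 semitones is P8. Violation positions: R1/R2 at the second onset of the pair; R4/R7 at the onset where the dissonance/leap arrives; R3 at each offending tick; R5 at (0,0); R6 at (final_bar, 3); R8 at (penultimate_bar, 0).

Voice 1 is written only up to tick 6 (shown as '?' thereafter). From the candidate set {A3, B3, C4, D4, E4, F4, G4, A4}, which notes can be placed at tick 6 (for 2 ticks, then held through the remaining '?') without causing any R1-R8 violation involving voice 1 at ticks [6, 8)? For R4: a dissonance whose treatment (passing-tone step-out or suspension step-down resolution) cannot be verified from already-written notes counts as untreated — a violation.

{A3, A4, C4, D4, E4, F4}

A3: legal
B3: violates R4
C4: legal
D4: legal
E4: legal
F4: legal
G4: violates R4
A4: legal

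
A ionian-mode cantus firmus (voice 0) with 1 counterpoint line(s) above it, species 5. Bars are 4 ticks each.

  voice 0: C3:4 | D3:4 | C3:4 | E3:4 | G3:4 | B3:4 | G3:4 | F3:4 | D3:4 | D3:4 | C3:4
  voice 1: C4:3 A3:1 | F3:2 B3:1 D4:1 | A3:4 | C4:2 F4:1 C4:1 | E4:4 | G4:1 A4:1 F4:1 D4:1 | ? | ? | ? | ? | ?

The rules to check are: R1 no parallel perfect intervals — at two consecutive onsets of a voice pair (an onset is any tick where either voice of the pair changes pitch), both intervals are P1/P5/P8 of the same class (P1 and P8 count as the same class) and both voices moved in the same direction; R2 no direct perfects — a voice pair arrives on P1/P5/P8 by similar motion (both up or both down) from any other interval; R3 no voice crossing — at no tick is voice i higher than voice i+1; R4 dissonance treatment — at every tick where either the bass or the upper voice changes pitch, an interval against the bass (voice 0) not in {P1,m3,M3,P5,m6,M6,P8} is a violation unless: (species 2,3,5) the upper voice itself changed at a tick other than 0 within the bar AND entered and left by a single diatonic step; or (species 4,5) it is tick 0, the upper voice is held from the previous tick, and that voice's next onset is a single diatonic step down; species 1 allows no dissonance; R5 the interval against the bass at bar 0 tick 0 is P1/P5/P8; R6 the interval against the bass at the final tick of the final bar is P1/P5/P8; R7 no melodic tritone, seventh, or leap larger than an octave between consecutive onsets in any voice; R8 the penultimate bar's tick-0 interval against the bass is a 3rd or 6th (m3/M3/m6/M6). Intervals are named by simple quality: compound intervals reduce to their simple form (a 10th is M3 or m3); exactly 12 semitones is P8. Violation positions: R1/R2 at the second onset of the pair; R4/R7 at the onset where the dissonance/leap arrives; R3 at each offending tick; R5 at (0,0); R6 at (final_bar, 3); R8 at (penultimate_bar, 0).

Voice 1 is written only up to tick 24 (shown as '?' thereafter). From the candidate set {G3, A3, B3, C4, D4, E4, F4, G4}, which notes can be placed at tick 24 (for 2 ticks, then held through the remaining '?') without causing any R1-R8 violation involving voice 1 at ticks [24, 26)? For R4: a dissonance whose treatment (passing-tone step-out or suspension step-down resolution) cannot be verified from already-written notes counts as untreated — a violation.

G3: violates R2
A3: violates R4
B3: legal
C4: violates R4
D4: legal
E4: legal
F4: violates R4
G4: legal

{B3, D4, E4, G4}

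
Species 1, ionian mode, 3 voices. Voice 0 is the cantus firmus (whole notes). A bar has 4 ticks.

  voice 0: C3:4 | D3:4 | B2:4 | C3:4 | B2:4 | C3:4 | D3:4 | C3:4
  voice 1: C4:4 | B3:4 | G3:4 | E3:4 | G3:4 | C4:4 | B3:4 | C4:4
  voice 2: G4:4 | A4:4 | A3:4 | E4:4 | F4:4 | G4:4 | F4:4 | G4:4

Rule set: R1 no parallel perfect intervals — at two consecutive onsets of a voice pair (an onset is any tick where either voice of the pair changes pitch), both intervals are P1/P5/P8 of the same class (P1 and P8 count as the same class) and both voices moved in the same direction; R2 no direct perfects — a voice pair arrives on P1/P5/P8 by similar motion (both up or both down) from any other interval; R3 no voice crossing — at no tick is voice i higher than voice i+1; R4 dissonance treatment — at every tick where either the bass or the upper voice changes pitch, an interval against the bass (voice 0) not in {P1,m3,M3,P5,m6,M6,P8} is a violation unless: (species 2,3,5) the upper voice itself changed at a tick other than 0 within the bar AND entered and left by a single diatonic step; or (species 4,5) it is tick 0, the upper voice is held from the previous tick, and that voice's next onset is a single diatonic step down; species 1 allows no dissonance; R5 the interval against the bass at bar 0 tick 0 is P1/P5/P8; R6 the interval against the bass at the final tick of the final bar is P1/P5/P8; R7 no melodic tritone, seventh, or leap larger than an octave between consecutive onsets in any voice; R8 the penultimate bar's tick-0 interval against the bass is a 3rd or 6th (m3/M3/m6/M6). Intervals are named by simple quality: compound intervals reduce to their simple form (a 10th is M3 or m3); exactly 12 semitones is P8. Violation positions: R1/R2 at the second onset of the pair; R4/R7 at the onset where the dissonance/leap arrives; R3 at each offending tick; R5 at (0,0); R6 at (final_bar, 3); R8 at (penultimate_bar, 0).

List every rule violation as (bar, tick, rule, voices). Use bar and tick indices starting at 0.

(1, 0, R1, (0, 2))
(2, 0, R4, (0, 2))
(4, 0, R4, (0, 2))
(5, 0, R2, (0, 1))
(5, 0, R2, (0, 2))
(5, 0, R2, (1, 2))
(7, 0, R2, (1, 2))

bar 0: v0=C3 v1=C4 v2=G4 downbeat P5
bar 1: v0=D3 v1=B3 v2=A4 downbeat P5
bar 2: v0=B2 v1=G3 v2=A3 downbeat m7
bar 3: v0=C3 v1=E3 v2=E4 downbeat M3
bar 4: v0=B2 v1=G3 v2=F4 downbeat TT
bar 5: v0=C3 v1=C4 v2=G4 downbeat P5
bar 6: v0=D3 v1=B3 v2=F4 downbeat m3
bar 7: v0=C3 v1=C4 v2=G4 downbeat P5
  -> R1 @ bar 1 tick 0 v(0, 2): C3/G4 P5 -> D3/A4 P5 similar
  -> R4 @ bar 2 tick 0 v(0, 2): B2/A3 m7 untreated
  -> R4 @ bar 4 tick 0 v(0, 2): B2/F4 TT untreated
  -> R2 @ bar 5 tick 0 v(0, 1): B2/G3 m6 -> C3/C4 P8 similar
  -> R2 @ bar 5 tick 0 v(0, 2): B2/F4 TT -> C3/G4 P5 similar
  -> R2 @ bar 5 tick 0 v(1, 2): G3/F4 m7 -> C4/G4 P5 similar
  -> R2 @ bar 7 tick 0 v(1, 2): B3/F4 TT -> C4/G4 P5 similar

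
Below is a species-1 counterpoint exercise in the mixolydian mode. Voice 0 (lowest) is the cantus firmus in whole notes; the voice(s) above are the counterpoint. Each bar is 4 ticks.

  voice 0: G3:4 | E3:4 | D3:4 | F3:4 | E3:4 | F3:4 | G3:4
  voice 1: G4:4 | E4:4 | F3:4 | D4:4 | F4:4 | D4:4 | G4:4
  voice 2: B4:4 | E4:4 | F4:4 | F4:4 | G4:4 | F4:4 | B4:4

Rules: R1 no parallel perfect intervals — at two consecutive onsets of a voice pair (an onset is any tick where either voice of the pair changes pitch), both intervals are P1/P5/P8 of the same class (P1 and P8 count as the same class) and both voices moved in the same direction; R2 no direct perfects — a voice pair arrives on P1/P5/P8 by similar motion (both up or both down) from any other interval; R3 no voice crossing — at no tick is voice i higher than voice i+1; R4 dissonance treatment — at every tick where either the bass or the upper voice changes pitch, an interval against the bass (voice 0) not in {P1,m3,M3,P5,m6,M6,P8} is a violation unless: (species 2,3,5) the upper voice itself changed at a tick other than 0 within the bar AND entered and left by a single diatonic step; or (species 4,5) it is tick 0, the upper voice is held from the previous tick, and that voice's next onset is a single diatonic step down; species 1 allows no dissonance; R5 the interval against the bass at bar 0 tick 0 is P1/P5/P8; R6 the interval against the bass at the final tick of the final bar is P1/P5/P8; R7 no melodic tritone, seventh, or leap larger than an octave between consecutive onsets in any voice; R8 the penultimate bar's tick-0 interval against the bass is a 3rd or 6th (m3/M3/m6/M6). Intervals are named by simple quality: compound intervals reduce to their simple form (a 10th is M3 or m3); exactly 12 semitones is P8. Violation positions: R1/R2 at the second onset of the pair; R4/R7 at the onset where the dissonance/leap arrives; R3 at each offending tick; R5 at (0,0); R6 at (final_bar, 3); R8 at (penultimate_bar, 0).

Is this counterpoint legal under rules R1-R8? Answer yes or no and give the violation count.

bar 0: v0=G3 v1=G4 v2=B4 (M3)
bar 1: v0=E3 v1=E4 v2=E4 (P8)
bar 2: v0=D3 v1=F3 v2=F4 (m3)
bar 3: v0=F3 v1=D4 v2=F4 (P8)
bar 4: v0=E3 v1=F4 v2=G4 (m3)
bar 5: v0=F3 v1=D4 v2=F4 (P8)
bar 6: v0=G3 v1=G4 v2=B4 (M3)
  R5 @ bar0.0: opens on M3
  R1 @ bar1.0: G3/G4 P8 -> E3/E4 P8 similar
  R2 @ bar1.0: G3/B4 M3 -> E3/E4 P8 similar
  R2 @ bar1.0: G4/B4 M3 -> E4/E4 P1 similar
  R7 @ bar2.0: E4->F3 leap 11st
  R4 @ bar4.0: E3/F4 m2 untreated
  R8 @ bar5.0: penult P8 not 3rd/6th
  R2 @ bar6.0: F3/D4 M6 -> G3/G4 P8 similar
  R7 @ bar6.0: F4->B4 leap 6st
  R6 @ bar6.3: closes on M3

No (10 violations)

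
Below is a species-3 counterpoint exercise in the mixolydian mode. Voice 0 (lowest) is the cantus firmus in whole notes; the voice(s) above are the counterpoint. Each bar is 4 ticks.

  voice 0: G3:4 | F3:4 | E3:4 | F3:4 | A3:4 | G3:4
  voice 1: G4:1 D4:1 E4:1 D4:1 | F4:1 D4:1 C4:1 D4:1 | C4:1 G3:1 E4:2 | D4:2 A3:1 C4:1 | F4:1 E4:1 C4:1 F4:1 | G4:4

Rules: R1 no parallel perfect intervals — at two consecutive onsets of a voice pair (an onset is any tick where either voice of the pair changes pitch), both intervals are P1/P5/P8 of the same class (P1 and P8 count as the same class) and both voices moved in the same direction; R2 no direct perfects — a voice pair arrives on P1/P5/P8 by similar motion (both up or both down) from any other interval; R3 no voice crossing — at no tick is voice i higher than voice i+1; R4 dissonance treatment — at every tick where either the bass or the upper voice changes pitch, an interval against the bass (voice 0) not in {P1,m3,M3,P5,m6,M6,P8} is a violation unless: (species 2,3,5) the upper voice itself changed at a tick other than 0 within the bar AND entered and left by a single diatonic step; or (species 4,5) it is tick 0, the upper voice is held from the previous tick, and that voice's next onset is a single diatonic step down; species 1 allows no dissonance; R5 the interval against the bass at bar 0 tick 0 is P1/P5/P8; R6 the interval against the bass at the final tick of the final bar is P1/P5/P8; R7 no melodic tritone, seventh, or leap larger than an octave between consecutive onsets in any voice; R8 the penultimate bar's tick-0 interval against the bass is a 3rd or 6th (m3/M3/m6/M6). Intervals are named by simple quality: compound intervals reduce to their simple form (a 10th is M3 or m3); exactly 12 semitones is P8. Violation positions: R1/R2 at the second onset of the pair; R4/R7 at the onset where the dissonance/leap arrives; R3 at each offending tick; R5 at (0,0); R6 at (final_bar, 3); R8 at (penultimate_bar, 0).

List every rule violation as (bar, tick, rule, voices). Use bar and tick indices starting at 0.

bar 0: v0=G3 v1=G4 downbeat P8
bar 1: v0=F3 v1=F4 downbeat P8
bar 2: v0=E3 v1=C4 downbeat m6
bar 3: v0=F3 v1=D4 downbeat M6
bar 4: v0=A3 v1=F4 downbeat m6
bar 5: v0=G3 v1=G4 downbeat P8

No violations across 6 bars (G3..G3 vs G4..G4).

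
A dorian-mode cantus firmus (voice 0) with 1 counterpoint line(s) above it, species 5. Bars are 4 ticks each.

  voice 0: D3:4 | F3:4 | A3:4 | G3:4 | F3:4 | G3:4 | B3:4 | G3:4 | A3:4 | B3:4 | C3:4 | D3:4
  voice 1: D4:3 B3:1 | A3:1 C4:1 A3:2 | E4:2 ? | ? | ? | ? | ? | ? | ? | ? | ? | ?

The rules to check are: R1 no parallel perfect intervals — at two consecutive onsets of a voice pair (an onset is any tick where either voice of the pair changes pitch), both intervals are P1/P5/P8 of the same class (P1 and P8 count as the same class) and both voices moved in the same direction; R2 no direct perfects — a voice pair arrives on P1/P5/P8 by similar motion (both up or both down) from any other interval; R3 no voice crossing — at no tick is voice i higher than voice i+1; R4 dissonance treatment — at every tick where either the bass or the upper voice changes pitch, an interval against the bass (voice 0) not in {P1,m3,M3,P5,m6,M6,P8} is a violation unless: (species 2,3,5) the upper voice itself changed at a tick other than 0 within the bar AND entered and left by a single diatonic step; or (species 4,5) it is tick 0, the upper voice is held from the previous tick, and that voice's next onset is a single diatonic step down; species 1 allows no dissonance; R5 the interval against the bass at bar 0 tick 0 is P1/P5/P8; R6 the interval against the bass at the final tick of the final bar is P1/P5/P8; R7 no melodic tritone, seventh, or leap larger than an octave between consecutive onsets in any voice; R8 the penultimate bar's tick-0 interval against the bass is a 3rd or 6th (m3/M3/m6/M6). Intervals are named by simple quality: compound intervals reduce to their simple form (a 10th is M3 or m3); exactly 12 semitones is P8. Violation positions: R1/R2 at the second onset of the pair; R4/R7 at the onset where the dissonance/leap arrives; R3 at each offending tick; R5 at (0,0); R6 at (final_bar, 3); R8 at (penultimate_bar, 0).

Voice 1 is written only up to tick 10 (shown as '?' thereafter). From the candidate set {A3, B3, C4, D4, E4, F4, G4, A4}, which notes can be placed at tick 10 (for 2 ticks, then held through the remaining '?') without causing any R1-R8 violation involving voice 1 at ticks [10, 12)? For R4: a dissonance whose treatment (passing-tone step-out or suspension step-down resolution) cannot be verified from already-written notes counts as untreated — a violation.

A3: legal
B3: violates R4
C4: legal
D4: violates R4
E4: legal
F4: legal
G4: violates R4
A4: legal

{A3, A4, C4, E4, F4}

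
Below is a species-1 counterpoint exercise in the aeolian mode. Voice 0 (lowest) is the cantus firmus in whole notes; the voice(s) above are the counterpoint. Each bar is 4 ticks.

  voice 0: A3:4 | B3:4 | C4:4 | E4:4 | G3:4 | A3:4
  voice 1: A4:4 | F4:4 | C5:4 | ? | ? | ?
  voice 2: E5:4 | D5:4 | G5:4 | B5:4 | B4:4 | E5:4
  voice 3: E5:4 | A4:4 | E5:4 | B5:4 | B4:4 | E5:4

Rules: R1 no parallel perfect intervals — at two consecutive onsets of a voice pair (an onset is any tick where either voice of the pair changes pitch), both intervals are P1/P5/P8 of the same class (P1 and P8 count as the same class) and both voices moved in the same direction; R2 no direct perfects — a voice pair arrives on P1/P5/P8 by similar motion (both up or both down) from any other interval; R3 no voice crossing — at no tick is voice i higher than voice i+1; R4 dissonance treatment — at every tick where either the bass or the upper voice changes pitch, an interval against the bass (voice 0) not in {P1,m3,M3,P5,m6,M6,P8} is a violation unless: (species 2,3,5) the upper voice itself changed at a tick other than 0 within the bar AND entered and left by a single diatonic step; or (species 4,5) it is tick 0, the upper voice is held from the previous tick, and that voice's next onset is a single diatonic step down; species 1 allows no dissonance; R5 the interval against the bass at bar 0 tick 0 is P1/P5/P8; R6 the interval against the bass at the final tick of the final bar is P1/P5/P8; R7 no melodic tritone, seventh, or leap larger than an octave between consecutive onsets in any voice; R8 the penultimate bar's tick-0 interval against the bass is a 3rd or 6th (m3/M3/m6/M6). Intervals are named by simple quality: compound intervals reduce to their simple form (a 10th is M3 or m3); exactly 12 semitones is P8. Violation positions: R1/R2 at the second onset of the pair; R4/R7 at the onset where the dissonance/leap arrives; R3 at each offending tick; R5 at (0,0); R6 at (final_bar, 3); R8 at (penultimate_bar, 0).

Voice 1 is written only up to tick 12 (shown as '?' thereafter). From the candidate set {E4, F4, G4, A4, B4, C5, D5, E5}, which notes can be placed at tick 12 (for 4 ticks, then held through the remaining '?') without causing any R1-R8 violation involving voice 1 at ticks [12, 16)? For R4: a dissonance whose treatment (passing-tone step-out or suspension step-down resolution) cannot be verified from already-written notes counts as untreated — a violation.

{B4, C5, E4, G4}

E4: legal
F4: violates R4
G4: legal
A4: violates R4
B4: legal
C5: legal
D5: violates R4
E5: violates R1,R2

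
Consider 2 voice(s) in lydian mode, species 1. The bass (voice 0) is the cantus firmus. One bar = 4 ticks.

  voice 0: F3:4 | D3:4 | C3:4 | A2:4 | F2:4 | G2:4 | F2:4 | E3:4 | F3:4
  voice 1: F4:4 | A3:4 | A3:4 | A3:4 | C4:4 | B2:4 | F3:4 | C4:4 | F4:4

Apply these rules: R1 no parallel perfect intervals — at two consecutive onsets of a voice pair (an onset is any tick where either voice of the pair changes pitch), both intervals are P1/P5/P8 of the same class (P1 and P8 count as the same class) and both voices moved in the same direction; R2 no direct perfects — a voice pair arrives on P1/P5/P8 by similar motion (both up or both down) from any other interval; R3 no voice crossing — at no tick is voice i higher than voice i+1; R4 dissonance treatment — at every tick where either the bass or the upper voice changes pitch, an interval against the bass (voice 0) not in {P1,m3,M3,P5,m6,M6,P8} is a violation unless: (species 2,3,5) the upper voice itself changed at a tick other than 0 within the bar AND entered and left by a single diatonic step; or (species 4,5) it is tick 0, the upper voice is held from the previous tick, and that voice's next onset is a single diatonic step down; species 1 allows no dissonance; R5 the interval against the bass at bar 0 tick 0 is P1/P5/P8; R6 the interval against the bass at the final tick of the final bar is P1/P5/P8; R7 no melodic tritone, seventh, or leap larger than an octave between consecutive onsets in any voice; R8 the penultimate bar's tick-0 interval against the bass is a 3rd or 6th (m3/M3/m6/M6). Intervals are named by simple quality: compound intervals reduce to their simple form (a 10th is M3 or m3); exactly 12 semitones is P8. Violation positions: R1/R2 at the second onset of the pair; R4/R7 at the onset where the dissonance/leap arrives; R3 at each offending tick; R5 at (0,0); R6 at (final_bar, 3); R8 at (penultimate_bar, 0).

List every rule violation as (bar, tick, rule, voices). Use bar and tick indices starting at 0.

bar 0: v0=F3 v1=F4 downbeat P8
bar 1: v0=D3 v1=A3 downbeat P5
bar 2: v0=C3 v1=A3 downbeat M6
bar 3: v0=A2 v1=A3 downbeat P8
bar 4: v0=F2 v1=C4 downbeat P5
bar 5: v0=G2 v1=B2 downbeat M3
bar 6: v0=F2 v1=F3 downbeat P8
bar 7: v0=E3 v1=C4 downbeat m6
bar 8: v0=F3 v1=F4 downbeat P8
  -> R2 @ bar 1 tick 0 v(0, 1): F3/F4 P8 -> D3/A3 P5 similar
  -> R7 @ bar 5 tick 0 v(1,): C4->B2 leap 13st
  -> R7 @ bar 6 tick 0 v(1,): B2->F3 leap 6st
  -> R7 @ bar 7 tick 0 v(0,): F2->E3 leap 11st
  -> R2 @ bar 8 tick 0 v(0, 1): E3/C4 m6 -> F3/F4 P8 similar

(1, 0, R2, (0, 1))
(5, 0, R7, (1,))
(6, 0, R7, (1,))
(7, 0, R7, (0,))
(8, 0, R2, (0, 1))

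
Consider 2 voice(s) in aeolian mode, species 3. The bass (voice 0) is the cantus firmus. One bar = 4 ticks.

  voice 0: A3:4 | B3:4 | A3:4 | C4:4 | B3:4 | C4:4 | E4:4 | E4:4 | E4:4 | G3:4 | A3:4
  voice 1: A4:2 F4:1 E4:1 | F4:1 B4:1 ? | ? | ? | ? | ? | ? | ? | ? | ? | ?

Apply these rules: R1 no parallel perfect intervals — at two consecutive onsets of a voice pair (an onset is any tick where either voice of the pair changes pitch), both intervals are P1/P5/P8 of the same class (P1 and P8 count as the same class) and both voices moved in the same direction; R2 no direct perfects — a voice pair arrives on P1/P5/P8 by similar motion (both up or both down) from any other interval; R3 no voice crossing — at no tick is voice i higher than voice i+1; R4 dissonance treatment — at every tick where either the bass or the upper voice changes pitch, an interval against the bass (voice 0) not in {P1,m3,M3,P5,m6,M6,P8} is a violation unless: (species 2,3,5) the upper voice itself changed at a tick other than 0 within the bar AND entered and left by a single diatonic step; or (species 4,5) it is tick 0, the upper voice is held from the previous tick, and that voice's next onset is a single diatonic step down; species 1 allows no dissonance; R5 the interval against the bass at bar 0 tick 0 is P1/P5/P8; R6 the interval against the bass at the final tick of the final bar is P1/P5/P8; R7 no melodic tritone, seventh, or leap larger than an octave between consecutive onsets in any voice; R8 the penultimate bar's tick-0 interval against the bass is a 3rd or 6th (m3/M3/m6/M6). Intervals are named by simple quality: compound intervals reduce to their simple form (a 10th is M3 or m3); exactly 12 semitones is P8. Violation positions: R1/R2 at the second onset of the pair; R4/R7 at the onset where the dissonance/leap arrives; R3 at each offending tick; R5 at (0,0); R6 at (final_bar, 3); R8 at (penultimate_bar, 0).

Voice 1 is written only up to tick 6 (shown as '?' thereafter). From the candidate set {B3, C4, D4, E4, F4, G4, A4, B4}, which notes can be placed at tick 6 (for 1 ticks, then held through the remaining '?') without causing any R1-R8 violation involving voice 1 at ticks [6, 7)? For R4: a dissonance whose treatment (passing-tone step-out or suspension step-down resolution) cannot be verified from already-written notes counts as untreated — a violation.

B3: legal
C4: violates R4,R7
D4: legal
E4: violates R4
F4: violates R4,R7
G4: legal
A4: violates R4
B4: legal

{B3, B4, D4, G4}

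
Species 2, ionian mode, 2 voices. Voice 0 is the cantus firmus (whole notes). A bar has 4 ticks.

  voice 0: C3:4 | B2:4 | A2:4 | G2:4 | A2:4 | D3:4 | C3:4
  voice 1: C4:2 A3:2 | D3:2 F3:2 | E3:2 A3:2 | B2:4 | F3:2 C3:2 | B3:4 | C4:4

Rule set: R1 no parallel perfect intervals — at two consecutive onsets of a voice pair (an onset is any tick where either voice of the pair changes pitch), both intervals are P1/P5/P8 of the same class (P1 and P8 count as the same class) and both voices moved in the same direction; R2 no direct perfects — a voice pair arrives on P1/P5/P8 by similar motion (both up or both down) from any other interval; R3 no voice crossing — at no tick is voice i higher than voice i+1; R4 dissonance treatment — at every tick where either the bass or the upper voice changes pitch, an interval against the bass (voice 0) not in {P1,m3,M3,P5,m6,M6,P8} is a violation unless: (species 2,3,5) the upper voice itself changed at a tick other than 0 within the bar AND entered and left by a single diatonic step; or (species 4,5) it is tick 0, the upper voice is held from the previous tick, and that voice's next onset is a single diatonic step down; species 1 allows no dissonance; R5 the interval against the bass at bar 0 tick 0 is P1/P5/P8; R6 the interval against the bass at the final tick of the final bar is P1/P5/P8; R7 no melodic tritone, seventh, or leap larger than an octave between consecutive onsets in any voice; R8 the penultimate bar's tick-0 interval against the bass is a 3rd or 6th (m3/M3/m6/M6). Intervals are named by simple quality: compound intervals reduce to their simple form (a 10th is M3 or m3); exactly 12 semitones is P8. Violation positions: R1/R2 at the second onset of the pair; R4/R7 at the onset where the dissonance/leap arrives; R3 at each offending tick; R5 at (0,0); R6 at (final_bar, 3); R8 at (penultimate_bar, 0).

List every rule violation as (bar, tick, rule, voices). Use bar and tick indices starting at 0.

(1, 2, R4, (0, 1))
(2, 0, R2, (0, 1))
(3, 0, R7, (1,))
(4, 0, R7, (1,))
(5, 0, R7, (1,))

bar 0: v0=C3 v1=C4 downbeat P8
bar 1: v0=B2 v1=D3 downbeat m3
bar 2: v0=A2 v1=E3 downbeat P5
bar 3: v0=G2 v1=B2 downbeat M3
bar 4: v0=A2 v1=F3 downbeat m6
bar 5: v0=D3 v1=B3 downbeat M6
bar 6: v0=C3 v1=C4 downbeat P8
  -> R4 @ bar 1 tick 2 v(0, 1): B2/F3 TT untreated
  -> R2 @ bar 2 tick 0 v(0, 1): B2/F3 TT -> A2/E3 P5 similar
  -> R7 @ bar 3 tick 0 v(1,): A3->B2 leap 10st
  -> R7 @ bar 4 tick 0 v(1,): B2->F3 leap 6st
  -> R7 @ bar 5 tick 0 v(1,): C3->B3 leap 11st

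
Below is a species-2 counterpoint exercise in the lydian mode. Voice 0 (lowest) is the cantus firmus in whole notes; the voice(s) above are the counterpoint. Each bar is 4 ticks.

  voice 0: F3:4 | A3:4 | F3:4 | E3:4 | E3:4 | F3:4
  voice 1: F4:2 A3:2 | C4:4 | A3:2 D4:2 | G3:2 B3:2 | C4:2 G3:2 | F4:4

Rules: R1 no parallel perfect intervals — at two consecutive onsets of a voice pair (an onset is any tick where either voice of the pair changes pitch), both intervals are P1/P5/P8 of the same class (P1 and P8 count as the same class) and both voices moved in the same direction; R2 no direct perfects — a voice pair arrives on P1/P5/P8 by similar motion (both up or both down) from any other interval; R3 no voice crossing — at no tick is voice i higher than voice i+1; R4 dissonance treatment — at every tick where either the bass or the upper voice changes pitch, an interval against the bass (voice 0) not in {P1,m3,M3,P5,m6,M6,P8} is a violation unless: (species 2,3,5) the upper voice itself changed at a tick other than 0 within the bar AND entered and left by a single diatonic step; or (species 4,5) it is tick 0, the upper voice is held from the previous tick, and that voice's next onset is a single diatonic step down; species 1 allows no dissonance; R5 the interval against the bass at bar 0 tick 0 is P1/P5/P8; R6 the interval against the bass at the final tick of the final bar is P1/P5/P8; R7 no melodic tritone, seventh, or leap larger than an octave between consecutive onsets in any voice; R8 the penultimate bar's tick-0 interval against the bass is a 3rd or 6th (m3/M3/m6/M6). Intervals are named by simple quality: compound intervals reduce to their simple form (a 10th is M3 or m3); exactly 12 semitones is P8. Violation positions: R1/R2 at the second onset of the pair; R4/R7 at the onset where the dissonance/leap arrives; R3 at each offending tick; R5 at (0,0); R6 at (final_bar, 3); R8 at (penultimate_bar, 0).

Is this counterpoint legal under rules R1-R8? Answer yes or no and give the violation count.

No (2 violations)

bar 0: v0=F3 v1=F4 (P8)
bar 1: v0=A3 v1=C4 (m3)
bar 2: v0=F3 v1=A3 (M3)
bar 3: v0=E3 v1=G3 (m3)
bar 4: v0=E3 v1=C4 (m6)
bar 5: v0=F3 v1=F4 (P8)
  R2 @ bar5.0: E3/G3 m3 -> F3/F4 P8 similar
  R7 @ bar5.0: G3->F4 leap 10st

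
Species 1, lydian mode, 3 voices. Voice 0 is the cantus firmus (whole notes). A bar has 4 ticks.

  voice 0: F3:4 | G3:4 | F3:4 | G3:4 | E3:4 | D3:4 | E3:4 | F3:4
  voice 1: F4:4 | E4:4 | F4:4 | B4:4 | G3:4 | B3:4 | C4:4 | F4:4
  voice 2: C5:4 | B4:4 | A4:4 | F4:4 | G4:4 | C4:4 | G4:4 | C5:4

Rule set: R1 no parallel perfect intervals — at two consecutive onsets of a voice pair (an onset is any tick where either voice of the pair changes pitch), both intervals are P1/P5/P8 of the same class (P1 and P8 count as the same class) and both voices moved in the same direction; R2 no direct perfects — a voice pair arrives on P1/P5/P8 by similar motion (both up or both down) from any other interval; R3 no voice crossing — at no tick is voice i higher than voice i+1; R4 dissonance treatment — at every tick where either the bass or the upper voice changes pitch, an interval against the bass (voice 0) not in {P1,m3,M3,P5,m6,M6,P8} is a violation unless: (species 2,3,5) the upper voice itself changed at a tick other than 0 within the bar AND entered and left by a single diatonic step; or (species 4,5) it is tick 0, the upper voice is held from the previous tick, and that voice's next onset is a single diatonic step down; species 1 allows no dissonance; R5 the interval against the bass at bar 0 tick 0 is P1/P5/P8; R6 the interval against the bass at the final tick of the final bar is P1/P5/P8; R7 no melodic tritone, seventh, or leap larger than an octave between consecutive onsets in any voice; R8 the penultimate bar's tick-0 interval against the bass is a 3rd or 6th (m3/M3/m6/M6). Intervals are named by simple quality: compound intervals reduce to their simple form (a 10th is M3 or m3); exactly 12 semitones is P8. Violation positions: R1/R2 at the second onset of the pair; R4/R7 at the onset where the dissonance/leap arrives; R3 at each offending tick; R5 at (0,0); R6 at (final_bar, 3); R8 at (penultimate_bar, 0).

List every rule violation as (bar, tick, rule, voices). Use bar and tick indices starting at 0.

(1, 0, R1, (1, 2))
(3, 0, R3, (1, 2))
(3, 0, R4, (0, 2))
(3, 0, R7, (1,))
(3, 1, R3, (1, 2))
(3, 2, R3, (1, 2))
(3, 3, R3, (1, 2))
(4, 0, R7, (1,))
(5, 0, R4, (0, 2))
(6, 0, R2, (1, 2))
(7, 0, R1, (1, 2))
(7, 0, R2, (0, 1))
(7, 0, R2, (0, 2))

bar 0: v0=F3 v1=F4 v2=C5 downbeat P5
bar 1: v0=G3 v1=E4 v2=B4 downbeat M3
bar 2: v0=F3 v1=F4 v2=A4 downbeat M3
bar 3: v0=G3 v1=B4 v2=F4 downbeat m7
bar 4: v0=E3 v1=G3 v2=G4 downbeat m3
bar 5: v0=D3 v1=B3 v2=C4 downbeat m7
bar 6: v0=E3 v1=C4 v2=G4 downbeat m3
bar 7: v0=F3 v1=F4 v2=C5 downbeat P5
  -> R1 @ bar 1 tick 0 v(1, 2): F4/C5 P5 -> E4/B4 P5 similar
  -> R3 @ bar 3 tick 0 v(1, 2): B4 above F4
  -> R4 @ bar 3 tick 0 v(0, 2): G3/F4 m7 untreated
  -> R7 @ bar 3 tick 0 v(1,): F4->B4 leap 6st
  -> R3 @ bar 3 tick 1 v(1, 2): B4 above F4
  -> R3 @ bar 3 tick 2 v(1, 2): B4 above F4
  -> R3 @ bar 3 tick 3 v(1, 2): B4 above F4
  -> R7 @ bar 4 tick 0 v(1,): B4->G3 leap 16st
  -> R4 @ bar 5 tick 0 v(0, 2): D3/C4 m7 untreated
  -> R2 @ bar 6 tick 0 v(1, 2): B3/C4 m2 -> C4/G4 P5 similar
  -> R1 @ bar 7 tick 0 v(1, 2): C4/G4 P5 -> F4/C5 P5 similar
  -> R2 @ bar 7 tick 0 v(0, 1): E3/C4 m6 -> F3/F4 P8 similar
  -> R2 @ bar 7 tick 0 v(0, 2): E3/G4 m3 -> F3/C5 P5 similar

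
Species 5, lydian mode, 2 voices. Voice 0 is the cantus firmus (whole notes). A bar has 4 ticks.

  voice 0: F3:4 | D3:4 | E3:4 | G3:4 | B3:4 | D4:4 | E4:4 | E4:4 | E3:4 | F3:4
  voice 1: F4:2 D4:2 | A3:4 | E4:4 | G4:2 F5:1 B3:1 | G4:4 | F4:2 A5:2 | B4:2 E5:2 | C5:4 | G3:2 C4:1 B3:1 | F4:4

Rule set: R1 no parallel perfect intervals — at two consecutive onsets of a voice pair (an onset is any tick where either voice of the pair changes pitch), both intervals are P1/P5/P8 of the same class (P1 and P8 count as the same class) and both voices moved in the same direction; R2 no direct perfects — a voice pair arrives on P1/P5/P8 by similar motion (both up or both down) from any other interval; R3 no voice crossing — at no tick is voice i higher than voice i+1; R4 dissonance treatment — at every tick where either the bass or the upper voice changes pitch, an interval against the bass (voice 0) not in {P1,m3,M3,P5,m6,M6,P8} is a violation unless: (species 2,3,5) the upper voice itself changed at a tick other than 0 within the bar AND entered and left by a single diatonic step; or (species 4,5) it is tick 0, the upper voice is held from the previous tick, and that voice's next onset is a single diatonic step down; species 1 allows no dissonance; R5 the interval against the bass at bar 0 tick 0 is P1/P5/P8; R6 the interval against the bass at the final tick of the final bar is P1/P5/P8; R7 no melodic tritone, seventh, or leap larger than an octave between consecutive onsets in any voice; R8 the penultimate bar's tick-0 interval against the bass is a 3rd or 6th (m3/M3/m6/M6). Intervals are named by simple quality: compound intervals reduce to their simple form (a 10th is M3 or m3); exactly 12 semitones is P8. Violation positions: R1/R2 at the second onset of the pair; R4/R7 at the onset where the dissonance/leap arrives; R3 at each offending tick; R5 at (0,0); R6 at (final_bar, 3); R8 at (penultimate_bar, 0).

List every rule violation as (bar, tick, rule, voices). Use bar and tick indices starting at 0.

bar 0: v0=F3 v1=F4 downbeat P8
bar 1: v0=D3 v1=A3 downbeat P5
bar 2: v0=E3 v1=E4 downbeat P8
bar 3: v0=G3 v1=G4 downbeat P8
bar 4: v0=B3 v1=G4 downbeat m6
bar 5: v0=D4 v1=F4 downbeat m3
bar 6: v0=E4 v1=B4 downbeat P5
bar 7: v0=E4 v1=C5 downbeat m6
bar 8: v0=E3 v1=G3 downbeat m3
bar 9: v0=F3 v1=F4 downbeat P8
  -> R2 @ bar 1 tick 0 v(0, 1): F3/D4 M6 -> D3/A3 P5 similar
  -> R2 @ bar 2 tick 0 v(0, 1): D3/A3 P5 -> E3/E4 P8 similar
  -> R1 @ bar 3 tick 0 v(0, 1): E3/E4 P8 -> G3/G4 P8 similar
  -> R4 @ bar 3 tick 2 v(0, 1): G3/F5 m7 untreated
  -> R7 @ bar 3 tick 2 v(1,): G4->F5 leap 10st
  -> R7 @ bar 3 tick 3 v(1,): F5->B3 leap 18st
  -> R7 @ bar 5 tick 2 v(1,): F4->A5 leap 16st
  -> R7 @ bar 6 tick 0 v(1,): A5->B4 leap 10st
  -> R7 @ bar 8 tick 0 v(1,): C5->G3 leap 17st
  -> R2 @ bar 9 tick 0 v(0, 1): E3/B3 P5 -> F3/F4 P8 similar
  -> R7 @ bar 9 tick 0 v(1,): B3->F4 leap 6st

(1, 0, R2, (0, 1))
(2, 0, R2, (0, 1))
(3, 0, R1, (0, 1))
(3, 2, R4, (0, 1))
(3, 2, R7, (1,))
(3, 3, R7, (1,))
(5, 2, R7, (1,))
(6, 0, R7, (1,))
(8, 0, R7, (1,))
(9, 0, R2, (0, 1))
(9, 0, R7, (1,))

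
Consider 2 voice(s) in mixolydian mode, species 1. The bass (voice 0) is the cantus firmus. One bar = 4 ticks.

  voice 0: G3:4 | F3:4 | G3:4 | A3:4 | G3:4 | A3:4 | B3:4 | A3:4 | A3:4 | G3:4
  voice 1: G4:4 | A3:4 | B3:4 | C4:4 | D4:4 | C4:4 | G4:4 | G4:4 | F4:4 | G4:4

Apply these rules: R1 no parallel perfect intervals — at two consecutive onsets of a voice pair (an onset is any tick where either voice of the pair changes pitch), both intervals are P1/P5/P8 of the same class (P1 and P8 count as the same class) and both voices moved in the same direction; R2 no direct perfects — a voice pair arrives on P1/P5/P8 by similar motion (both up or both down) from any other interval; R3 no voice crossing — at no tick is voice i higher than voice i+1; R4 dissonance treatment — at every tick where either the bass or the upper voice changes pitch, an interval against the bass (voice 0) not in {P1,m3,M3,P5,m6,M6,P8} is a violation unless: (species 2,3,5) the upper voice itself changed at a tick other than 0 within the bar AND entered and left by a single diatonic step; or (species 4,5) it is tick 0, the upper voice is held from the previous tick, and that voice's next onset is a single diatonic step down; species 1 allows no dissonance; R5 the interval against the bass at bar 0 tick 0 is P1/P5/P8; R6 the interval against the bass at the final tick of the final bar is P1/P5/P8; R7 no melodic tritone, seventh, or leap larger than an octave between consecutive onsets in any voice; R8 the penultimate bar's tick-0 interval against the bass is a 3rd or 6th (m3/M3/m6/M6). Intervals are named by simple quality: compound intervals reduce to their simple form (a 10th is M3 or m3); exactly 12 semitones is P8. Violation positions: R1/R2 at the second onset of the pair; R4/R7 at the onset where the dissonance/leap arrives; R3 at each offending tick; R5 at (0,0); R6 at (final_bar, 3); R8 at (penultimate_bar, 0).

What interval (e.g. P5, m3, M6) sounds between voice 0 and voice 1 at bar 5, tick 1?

voice 0=A3 voice 1=C4 -> m3

m3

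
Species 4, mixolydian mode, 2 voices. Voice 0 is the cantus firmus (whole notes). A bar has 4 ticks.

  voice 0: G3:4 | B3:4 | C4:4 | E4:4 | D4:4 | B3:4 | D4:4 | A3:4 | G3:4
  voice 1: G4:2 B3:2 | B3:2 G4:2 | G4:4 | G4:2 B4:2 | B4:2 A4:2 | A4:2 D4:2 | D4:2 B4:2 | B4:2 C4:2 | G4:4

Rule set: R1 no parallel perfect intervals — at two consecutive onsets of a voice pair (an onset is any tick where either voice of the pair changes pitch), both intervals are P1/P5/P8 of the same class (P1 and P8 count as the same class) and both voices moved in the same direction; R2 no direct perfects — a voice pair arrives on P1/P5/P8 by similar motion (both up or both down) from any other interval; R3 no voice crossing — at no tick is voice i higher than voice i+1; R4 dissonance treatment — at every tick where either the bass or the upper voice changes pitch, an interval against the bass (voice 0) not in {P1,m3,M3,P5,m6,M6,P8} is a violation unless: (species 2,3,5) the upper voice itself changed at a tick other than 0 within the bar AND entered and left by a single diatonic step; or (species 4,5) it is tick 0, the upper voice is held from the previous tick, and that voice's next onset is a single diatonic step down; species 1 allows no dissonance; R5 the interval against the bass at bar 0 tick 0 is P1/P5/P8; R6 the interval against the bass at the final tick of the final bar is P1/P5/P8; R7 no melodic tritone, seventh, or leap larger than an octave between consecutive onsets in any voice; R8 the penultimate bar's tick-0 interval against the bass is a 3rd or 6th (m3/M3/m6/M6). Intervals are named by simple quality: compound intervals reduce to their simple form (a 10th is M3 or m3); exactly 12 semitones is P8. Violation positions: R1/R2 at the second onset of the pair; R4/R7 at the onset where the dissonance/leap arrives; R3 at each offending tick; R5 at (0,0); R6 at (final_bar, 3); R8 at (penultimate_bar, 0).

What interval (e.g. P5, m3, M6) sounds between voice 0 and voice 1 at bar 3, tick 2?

P5

voice 0=E4 voice 1=B4 -> P5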